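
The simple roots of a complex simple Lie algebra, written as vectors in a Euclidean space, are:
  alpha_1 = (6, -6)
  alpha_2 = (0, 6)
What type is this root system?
Compute the Cartan integers a_ij = 2(alpha_i, alpha_j)/(alpha_j, alpha_j); the resulting 2x2 Cartan matrix is
[[2, -2], [-1, 2]].
The roots have two lengths (squared-length ratio 2:1); the short ones are alpha_{2}. The associated Dynkin diagram is a chain of 2 nodes with a double edge at one end; the terminal node there is the unique short simple root (B_2), so the type is B_2 (the algebra so(5)).

B_2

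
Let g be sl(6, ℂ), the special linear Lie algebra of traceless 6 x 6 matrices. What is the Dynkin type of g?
type A_5

This is sl(6), which has dimension 6^2 - 1 = 35 and rank 6 - 1 = 5 (a Cartan subalgebra is the diagonal traceless matrices). In the classification of classical Lie algebras, the special linear algebra sl(n+1) has type A_n; here n = 5, so the Dynkin diagram is a chain of 5 nodes with single edges (A_5). Hence the type is A_5.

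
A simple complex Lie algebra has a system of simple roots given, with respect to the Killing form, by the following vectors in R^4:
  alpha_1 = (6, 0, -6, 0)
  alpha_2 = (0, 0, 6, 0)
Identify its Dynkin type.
Compute the Cartan integers a_ij = 2(alpha_i, alpha_j)/(alpha_j, alpha_j); the resulting 2x2 Cartan matrix is
[[2, -2], [-1, 2]].
The roots have two lengths (squared-length ratio 2:1); the short ones are alpha_{2}. The associated Dynkin diagram is a chain of 2 nodes with a double edge at one end; the terminal node there is the unique short simple root (B_2), so the type is B_2 (the algebra so(5)).

B2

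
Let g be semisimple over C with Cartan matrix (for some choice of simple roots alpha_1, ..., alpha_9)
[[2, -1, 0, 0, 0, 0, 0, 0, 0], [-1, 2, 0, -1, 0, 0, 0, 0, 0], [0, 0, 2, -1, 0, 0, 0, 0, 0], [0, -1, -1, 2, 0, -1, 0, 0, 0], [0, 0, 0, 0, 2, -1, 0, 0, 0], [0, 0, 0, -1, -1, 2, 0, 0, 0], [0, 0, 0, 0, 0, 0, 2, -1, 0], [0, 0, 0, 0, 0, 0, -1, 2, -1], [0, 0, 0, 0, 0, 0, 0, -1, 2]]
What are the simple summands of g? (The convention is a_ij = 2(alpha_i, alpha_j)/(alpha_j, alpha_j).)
The diagram associated to this matrix has two connected components: the simple roots {alpha_7, alpha_8, alpha_9} form a chain of 3 nodes with single edges (A_3), and {alpha_1, alpha_2, alpha_3, alpha_4, alpha_5, alpha_6} form a chain of 5 nodes with one extra node attached to the third node from one end (E_6). A semisimple Lie algebra decomposes uniquely as the direct sum of simple ideals, one per connected component of its Dynkin diagram, so g ≅ A_3 ⊕ E_6 (dimension 15 + 78 = 93).

A_3 ⊕ E_6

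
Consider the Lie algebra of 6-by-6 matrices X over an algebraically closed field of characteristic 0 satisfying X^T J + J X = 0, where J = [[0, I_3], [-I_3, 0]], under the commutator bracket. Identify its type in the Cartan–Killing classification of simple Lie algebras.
C_3

This is sp(6), which has dimension 6(6+1)/2 = 21 and rank 6/2 = 3. In the classification of classical Lie algebras, the symplectic algebra sp(2n) has type C_n; here n = 3, so the Dynkin diagram is a chain of 3 nodes with a double edge at one end; the terminal node there is the unique long simple root (C_3). Hence the type is C_3.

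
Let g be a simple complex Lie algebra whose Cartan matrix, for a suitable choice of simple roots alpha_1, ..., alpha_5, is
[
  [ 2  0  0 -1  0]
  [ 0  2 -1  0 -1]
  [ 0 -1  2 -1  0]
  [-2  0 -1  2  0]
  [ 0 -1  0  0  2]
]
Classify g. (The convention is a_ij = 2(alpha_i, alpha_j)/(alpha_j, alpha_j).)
The matrix has rank 5 with 2's on the diagonal. Reading the off-diagonal entries as Dynkin edges (a single edge where a_ij = a_ji = -1; a double or triple edge where a_ij * a_ji = 2 or 3), the diagram is a chain of 5 nodes with a double edge at one end; the terminal node there is the unique short simple root (B_5). One simple-root ordering that puts it in standard form is (alpha_5, alpha_2, alpha_3, alpha_4, alpha_1). So the algebra is type B_5, i.e. so(11).

B5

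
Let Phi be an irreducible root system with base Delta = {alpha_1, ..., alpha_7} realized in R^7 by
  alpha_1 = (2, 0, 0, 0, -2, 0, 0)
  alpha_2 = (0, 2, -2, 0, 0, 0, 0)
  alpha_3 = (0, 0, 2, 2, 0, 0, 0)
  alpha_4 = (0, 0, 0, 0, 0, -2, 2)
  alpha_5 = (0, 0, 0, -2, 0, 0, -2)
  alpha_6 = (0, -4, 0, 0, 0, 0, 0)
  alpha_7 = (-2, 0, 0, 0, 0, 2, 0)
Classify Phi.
Compute the Cartan integers a_ij = 2(alpha_i, alpha_j)/(alpha_j, alpha_j); the resulting 7x7 Cartan matrix is
[[2, 0, 0, 0, 0, 0, -1], [0, 2, -1, 0, 0, -1, 0], [0, -1, 2, 0, -1, 0, 0], [0, 0, 0, 2, -1, 0, -1], [0, 0, -1, -1, 2, 0, 0], [0, -2, 0, 0, 0, 2, 0], [-1, 0, 0, -1, 0, 0, 2]].
The roots have two lengths (squared-length ratio 2:1); the short ones are alpha_{1,2,3,4,5,7}. The associated Dynkin diagram is a chain of 7 nodes with a double edge at one end; the terminal node there is the unique long simple root (C_7), so the type is C_7 (the algebra sp(14)).

C_7 (sp(14))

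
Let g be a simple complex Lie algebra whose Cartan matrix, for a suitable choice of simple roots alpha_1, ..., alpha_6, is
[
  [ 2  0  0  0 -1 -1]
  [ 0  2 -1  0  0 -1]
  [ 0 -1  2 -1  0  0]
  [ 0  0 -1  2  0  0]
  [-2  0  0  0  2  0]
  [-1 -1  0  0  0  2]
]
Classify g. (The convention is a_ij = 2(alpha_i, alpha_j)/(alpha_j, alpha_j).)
The matrix has rank 6 with 2's on the diagonal. Reading the off-diagonal entries as Dynkin edges (a single edge where a_ij = a_ji = -1; a double or triple edge where a_ij * a_ji = 2 or 3), the diagram is a chain of 6 nodes with a double edge at one end; the terminal node there is the unique long simple root (C_6). One simple-root ordering that puts it in standard form is (alpha_4, alpha_3, alpha_2, alpha_6, alpha_1, alpha_5). So the algebra is type C_6, i.e. sp(12).

C_6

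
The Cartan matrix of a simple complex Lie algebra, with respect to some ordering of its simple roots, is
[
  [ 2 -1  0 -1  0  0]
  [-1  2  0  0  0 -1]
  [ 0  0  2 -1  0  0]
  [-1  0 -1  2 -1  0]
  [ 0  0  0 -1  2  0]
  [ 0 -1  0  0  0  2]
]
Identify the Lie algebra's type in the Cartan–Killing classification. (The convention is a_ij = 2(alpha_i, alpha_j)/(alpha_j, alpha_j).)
The matrix has rank 6 with 2's on the diagonal. Reading the off-diagonal entries as Dynkin edges (a single edge where a_ij = a_ji = -1; a double or triple edge where a_ij * a_ji = 2 or 3), the diagram is a chain of 4 nodes with a fork of two nodes at one end (D_6). One simple-root ordering that puts it in standard form is (alpha_6, alpha_2, alpha_1, alpha_4, alpha_5, alpha_3). So the algebra is type D_6, i.e. so(12).

D_6 (so(12))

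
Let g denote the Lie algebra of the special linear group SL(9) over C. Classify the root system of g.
This is sl(9), which has dimension 9^2 - 1 = 80 and rank 9 - 1 = 8 (a Cartan subalgebra is the diagonal traceless matrices). In the classification of classical Lie algebras, the special linear algebra sl(n+1) has type A_n; here n = 8, so the Dynkin diagram is a chain of 8 nodes with single edges (A_8). Hence the type is A_8.

A_8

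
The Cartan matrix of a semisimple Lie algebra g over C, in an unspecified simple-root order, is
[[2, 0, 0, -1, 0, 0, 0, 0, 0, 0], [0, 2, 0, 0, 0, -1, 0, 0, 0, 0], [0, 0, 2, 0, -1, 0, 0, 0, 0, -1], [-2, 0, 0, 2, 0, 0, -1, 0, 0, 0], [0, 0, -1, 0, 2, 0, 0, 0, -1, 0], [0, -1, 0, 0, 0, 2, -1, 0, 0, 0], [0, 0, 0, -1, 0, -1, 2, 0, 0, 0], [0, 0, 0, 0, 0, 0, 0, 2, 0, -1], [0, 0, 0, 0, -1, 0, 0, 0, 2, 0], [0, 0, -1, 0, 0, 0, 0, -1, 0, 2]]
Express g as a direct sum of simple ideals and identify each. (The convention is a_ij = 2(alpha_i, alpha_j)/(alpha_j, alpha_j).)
A_5 + B_5

The diagram associated to this matrix has two connected components: the simple roots {alpha_3, alpha_5, alpha_8, alpha_9, alpha_10} form a chain of 5 nodes with single edges (A_5), and {alpha_1, alpha_2, alpha_4, alpha_6, alpha_7} form a chain of 5 nodes with a double edge at one end; the terminal node there is the unique short simple root (B_5). A semisimple Lie algebra decomposes uniquely as the direct sum of simple ideals, one per connected component of its Dynkin diagram, so g ≅ A_5 ⊕ B_5 (dimension 35 + 55 = 90).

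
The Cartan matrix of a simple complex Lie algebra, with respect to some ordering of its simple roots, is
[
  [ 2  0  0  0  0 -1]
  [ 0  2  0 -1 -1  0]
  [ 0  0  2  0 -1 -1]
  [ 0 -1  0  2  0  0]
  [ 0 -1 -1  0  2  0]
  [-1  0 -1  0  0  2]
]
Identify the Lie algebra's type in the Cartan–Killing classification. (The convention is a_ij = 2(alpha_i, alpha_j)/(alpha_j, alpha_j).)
A_6 (sl(7))

The matrix has rank 6 with 2's on the diagonal. Reading the off-diagonal entries as Dynkin edges (a single edge where a_ij = a_ji = -1; a double or triple edge where a_ij * a_ji = 2 or 3), the diagram is a chain of 6 nodes with single edges (A_6). One simple-root ordering that puts it in standard form is (alpha_1, alpha_6, alpha_3, alpha_5, alpha_2, alpha_4). So the algebra is type A_6, i.e. sl(7).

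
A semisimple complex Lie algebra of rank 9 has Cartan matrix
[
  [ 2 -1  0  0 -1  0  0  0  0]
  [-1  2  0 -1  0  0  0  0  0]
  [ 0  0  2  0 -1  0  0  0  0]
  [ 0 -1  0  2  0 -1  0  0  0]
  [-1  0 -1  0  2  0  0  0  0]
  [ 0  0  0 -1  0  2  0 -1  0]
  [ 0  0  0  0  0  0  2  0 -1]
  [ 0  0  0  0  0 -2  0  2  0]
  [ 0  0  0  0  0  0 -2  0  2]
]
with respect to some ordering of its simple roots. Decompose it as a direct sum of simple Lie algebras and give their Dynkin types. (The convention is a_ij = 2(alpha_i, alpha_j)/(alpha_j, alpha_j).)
The diagram associated to this matrix has two connected components: the simple roots {alpha_7, alpha_9} form a chain of 2 nodes with a double edge at one end; the terminal node there is the unique short simple root (B_2), and {alpha_1, alpha_2, alpha_3, alpha_4, alpha_5, alpha_6, alpha_8} form a chain of 7 nodes with a double edge at one end; the terminal node there is the unique long simple root (C_7). A semisimple Lie algebra decomposes uniquely as the direct sum of simple ideals, one per connected component of its Dynkin diagram, so g ≅ B_2 ⊕ C_7 (dimension 10 + 105 = 115).

type B_2 ⊕ type C_7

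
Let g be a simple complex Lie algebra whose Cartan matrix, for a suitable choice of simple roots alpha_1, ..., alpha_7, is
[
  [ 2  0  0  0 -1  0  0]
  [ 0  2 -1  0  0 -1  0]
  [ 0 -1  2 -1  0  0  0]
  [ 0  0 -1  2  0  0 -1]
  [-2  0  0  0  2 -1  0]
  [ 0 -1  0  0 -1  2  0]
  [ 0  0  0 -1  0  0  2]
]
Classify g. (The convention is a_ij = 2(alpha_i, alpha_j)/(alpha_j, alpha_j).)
The matrix has rank 7 with 2's on the diagonal. Reading the off-diagonal entries as Dynkin edges (a single edge where a_ij = a_ji = -1; a double or triple edge where a_ij * a_ji = 2 or 3), the diagram is a chain of 7 nodes with a double edge at one end; the terminal node there is the unique short simple root (B_7). One simple-root ordering that puts it in standard form is (alpha_7, alpha_4, alpha_3, alpha_2, alpha_6, alpha_5, alpha_1). So the algebra is type B_7, i.e. so(15).

B7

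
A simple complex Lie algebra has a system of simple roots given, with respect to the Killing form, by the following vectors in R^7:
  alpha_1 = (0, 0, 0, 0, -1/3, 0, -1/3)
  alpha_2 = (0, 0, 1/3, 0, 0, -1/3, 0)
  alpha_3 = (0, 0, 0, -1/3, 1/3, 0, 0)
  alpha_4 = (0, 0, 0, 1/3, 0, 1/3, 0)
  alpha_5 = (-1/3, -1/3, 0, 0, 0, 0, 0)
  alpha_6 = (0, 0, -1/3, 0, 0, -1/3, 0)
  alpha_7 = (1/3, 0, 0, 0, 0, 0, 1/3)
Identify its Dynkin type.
Compute the Cartan integers a_ij = 2(alpha_i, alpha_j)/(alpha_j, alpha_j); the resulting 7x7 Cartan matrix is
[[2, 0, -1, 0, 0, 0, -1], [0, 2, 0, -1, 0, 0, 0], [-1, 0, 2, -1, 0, 0, 0], [0, -1, -1, 2, 0, -1, 0], [0, 0, 0, 0, 2, 0, -1], [0, 0, 0, -1, 0, 2, 0], [-1, 0, 0, 0, -1, 0, 2]].
All simple roots have the same length, so the diagram is simply laced. The associated Dynkin diagram is a chain of 5 nodes with a fork of two nodes at one end (D_7), so the type is D_7 (the algebra so(14)).

type D_7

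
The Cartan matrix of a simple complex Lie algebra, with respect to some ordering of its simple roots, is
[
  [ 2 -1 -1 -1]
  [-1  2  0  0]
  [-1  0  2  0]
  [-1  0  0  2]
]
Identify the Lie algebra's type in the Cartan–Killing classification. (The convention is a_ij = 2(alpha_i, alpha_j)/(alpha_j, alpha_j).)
The matrix has rank 4 with 2's on the diagonal. Reading the off-diagonal entries as Dynkin edges (a single edge where a_ij = a_ji = -1; a double or triple edge where a_ij * a_ji = 2 or 3), the diagram is a chain of 2 nodes with a fork of two nodes at one end (D_4). One simple-root ordering that puts it in standard form is (alpha_2, alpha_1, alpha_4, alpha_3). So the algebra is type D_4, i.e. so(8).

D4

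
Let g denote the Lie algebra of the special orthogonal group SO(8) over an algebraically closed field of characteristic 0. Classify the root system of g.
D_4 (so(8))

This is so(8) with 8 even, which has dimension 8(8-1)/2 = 28 and rank 8/2 = 4. In the classification of classical Lie algebras, the orthogonal algebra so(2n) in an even number of variables has type D_n; here n = 4, so the Dynkin diagram is a chain of 2 nodes with a fork of two nodes at one end (D_4). Hence the type is D_4.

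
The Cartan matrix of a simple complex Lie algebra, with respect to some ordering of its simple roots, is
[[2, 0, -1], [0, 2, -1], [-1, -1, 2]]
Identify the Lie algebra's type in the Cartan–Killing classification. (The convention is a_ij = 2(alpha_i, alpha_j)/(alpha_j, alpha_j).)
A_3 (sl(4))

The matrix has rank 3 with 2's on the diagonal. Reading the off-diagonal entries as Dynkin edges (a single edge where a_ij = a_ji = -1; a double or triple edge where a_ij * a_ji = 2 or 3), the diagram is a chain of 3 nodes with single edges (A_3). One simple-root ordering that puts it in standard form is (alpha_1, alpha_3, alpha_2). So the algebra is type A_3, i.e. sl(4).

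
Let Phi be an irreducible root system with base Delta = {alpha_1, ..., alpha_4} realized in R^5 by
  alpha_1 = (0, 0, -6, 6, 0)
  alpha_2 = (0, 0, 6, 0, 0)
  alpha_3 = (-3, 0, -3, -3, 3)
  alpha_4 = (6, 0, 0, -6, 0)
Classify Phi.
type F_4

Compute the Cartan integers a_ij = 2(alpha_i, alpha_j)/(alpha_j, alpha_j); the resulting 4x4 Cartan matrix is
[[2, -2, 0, -1], [-1, 2, -1, 0], [0, -1, 2, 0], [-1, 0, 0, 2]].
The roots have two lengths (squared-length ratio 2:1); the short ones are alpha_{2,3}. The associated Dynkin diagram is a chain of 4 nodes with a double edge between the middle two (F_4), so the type is F_4.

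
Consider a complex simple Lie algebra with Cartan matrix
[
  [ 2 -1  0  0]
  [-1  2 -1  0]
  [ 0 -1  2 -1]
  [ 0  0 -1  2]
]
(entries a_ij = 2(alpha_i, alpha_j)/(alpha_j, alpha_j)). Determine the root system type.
A4

The matrix has rank 4 with 2's on the diagonal. Reading the off-diagonal entries as Dynkin edges (a single edge where a_ij = a_ji = -1; a double or triple edge where a_ij * a_ji = 2 or 3), the diagram is a chain of 4 nodes with single edges (A_4). One simple-root ordering that puts it in standard form is (alpha_1, alpha_2, alpha_3, alpha_4). So the algebra is type A_4, i.e. sl(5).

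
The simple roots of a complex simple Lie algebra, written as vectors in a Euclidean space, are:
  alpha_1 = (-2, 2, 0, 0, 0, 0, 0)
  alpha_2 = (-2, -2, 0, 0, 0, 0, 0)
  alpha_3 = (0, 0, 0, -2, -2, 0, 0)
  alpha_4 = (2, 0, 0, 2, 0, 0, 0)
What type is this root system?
D_4 (so(8))

Compute the Cartan integers a_ij = 2(alpha_i, alpha_j)/(alpha_j, alpha_j); the resulting 4x4 Cartan matrix is
[[2, 0, 0, -1], [0, 2, 0, -1], [0, 0, 2, -1], [-1, -1, -1, 2]].
All simple roots have the same length, so the diagram is simply laced. The associated Dynkin diagram is a chain of 2 nodes with a fork of two nodes at one end (D_4), so the type is D_4 (the algebra so(8)).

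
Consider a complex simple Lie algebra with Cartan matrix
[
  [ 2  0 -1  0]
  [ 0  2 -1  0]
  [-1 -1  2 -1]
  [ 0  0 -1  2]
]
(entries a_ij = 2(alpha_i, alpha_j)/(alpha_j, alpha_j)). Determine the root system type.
The matrix has rank 4 with 2's on the diagonal. Reading the off-diagonal entries as Dynkin edges (a single edge where a_ij = a_ji = -1; a double or triple edge where a_ij * a_ji = 2 or 3), the diagram is a chain of 2 nodes with a fork of two nodes at one end (D_4). One simple-root ordering that puts it in standard form is (alpha_2, alpha_3, alpha_4, alpha_1). So the algebra is type D_4, i.e. so(8).

D_4 (so(8))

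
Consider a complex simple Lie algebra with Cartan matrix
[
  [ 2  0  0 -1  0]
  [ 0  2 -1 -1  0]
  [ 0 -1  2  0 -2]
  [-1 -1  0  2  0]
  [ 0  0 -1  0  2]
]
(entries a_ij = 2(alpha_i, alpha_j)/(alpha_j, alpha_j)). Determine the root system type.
The matrix has rank 5 with 2's on the diagonal. Reading the off-diagonal entries as Dynkin edges (a single edge where a_ij = a_ji = -1; a double or triple edge where a_ij * a_ji = 2 or 3), the diagram is a chain of 5 nodes with a double edge at one end; the terminal node there is the unique short simple root (B_5). One simple-root ordering that puts it in standard form is (alpha_1, alpha_4, alpha_2, alpha_3, alpha_5). So the algebra is type B_5, i.e. so(11).

B_5 (so(11))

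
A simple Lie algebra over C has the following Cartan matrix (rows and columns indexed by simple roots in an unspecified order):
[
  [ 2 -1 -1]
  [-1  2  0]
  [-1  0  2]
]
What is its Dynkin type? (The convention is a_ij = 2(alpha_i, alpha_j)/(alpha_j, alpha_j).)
A3

The matrix has rank 3 with 2's on the diagonal. Reading the off-diagonal entries as Dynkin edges (a single edge where a_ij = a_ji = -1; a double or triple edge where a_ij * a_ji = 2 or 3), the diagram is a chain of 3 nodes with single edges (A_3). One simple-root ordering that puts it in standard form is (alpha_2, alpha_1, alpha_3). So the algebra is type A_3, i.e. sl(4).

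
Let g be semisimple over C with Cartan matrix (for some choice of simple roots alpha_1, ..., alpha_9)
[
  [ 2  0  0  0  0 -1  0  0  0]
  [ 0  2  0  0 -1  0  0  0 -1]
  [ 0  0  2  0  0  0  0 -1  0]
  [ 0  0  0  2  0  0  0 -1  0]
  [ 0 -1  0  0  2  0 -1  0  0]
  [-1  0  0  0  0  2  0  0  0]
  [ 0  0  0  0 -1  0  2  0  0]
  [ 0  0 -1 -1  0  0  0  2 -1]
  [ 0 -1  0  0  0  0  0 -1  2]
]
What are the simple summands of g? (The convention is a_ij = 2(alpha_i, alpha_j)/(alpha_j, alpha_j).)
The diagram associated to this matrix has two connected components: the simple roots {alpha_1, alpha_6} form a chain of 2 nodes with single edges (A_2), and {alpha_2, alpha_3, alpha_4, alpha_5, alpha_7, alpha_8, alpha_9} form a chain of 5 nodes with a fork of two nodes at one end (D_7). A semisimple Lie algebra decomposes uniquely as the direct sum of simple ideals, one per connected component of its Dynkin diagram, so g ≅ A_2 ⊕ D_7 (dimension 8 + 91 = 99).

A2 ⊕ D7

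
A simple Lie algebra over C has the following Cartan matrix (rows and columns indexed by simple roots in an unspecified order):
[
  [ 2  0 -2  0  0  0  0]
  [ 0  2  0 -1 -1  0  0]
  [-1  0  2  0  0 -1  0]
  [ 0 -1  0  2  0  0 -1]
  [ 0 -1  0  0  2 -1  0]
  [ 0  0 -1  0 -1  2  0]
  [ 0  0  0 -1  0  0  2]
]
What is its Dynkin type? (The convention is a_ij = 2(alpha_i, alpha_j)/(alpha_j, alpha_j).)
The matrix has rank 7 with 2's on the diagonal. Reading the off-diagonal entries as Dynkin edges (a single edge where a_ij = a_ji = -1; a double or triple edge where a_ij * a_ji = 2 or 3), the diagram is a chain of 7 nodes with a double edge at one end; the terminal node there is the unique long simple root (C_7). One simple-root ordering that puts it in standard form is (alpha_7, alpha_4, alpha_2, alpha_5, alpha_6, alpha_3, alpha_1). So the algebra is type C_7, i.e. sp(14).

type C_7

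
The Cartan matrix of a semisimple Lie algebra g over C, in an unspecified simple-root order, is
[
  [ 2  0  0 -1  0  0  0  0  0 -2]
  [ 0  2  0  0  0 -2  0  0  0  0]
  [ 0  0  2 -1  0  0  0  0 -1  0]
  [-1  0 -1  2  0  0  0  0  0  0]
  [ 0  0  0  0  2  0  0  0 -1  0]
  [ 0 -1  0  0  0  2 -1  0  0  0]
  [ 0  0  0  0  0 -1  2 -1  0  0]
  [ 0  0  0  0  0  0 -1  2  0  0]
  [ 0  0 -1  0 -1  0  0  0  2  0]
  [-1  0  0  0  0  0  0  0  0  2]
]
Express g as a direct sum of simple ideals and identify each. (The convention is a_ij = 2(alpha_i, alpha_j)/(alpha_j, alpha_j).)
B_6 + C_4

The diagram associated to this matrix has two connected components: the simple roots {alpha_1, alpha_3, alpha_4, alpha_5, alpha_9, alpha_10} form a chain of 6 nodes with a double edge at one end; the terminal node there is the unique short simple root (B_6), and {alpha_2, alpha_6, alpha_7, alpha_8} form a chain of 4 nodes with a double edge at one end; the terminal node there is the unique long simple root (C_4). A semisimple Lie algebra decomposes uniquely as the direct sum of simple ideals, one per connected component of its Dynkin diagram, so g ≅ B_6 ⊕ C_4 (dimension 78 + 36 = 114).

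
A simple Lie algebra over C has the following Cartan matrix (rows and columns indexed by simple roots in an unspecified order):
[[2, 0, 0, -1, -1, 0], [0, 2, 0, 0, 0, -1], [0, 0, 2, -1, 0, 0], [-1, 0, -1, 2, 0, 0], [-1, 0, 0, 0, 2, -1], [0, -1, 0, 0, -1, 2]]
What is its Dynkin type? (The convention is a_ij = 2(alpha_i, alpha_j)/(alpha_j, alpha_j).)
type A_6

The matrix has rank 6 with 2's on the diagonal. Reading the off-diagonal entries as Dynkin edges (a single edge where a_ij = a_ji = -1; a double or triple edge where a_ij * a_ji = 2 or 3), the diagram is a chain of 6 nodes with single edges (A_6). One simple-root ordering that puts it in standard form is (alpha_3, alpha_4, alpha_1, alpha_5, alpha_6, alpha_2). So the algebra is type A_6, i.e. sl(7).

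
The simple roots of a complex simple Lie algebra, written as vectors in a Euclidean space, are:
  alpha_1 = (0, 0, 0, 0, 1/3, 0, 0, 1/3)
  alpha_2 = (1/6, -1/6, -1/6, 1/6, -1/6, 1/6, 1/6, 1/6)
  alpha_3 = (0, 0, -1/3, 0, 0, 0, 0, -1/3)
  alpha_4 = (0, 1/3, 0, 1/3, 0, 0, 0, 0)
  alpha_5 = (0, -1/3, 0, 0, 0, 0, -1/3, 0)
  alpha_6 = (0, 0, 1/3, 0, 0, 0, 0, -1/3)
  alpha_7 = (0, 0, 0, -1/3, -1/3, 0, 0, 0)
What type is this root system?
type E_7

Compute the Cartan integers a_ij = 2(alpha_i, alpha_j)/(alpha_j, alpha_j); the resulting 7x7 Cartan matrix is
[[2, 0, -1, 0, 0, -1, -1], [0, 2, 0, 0, 0, -1, 0], [-1, 0, 2, 0, 0, 0, 0], [0, 0, 0, 2, -1, 0, -1], [0, 0, 0, -1, 2, 0, 0], [-1, -1, 0, 0, 0, 2, 0], [-1, 0, 0, -1, 0, 0, 2]].
All simple roots have the same length, so the diagram is simply laced. The associated Dynkin diagram is a chain of 6 nodes with one extra node attached to the third node from one end (E_7), so the type is E_7.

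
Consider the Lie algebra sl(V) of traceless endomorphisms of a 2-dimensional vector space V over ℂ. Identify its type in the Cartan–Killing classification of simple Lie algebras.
This is sl(2), which has dimension 2^2 - 1 = 3 and rank 2 - 1 = 1 (a Cartan subalgebra is the diagonal traceless matrices). In the classification of classical Lie algebras, the special linear algebra sl(n+1) has type A_n; here n = 1, so the Dynkin diagram is a chain of 1 nodes with single edges (A_1). Hence the type is A_1.

A1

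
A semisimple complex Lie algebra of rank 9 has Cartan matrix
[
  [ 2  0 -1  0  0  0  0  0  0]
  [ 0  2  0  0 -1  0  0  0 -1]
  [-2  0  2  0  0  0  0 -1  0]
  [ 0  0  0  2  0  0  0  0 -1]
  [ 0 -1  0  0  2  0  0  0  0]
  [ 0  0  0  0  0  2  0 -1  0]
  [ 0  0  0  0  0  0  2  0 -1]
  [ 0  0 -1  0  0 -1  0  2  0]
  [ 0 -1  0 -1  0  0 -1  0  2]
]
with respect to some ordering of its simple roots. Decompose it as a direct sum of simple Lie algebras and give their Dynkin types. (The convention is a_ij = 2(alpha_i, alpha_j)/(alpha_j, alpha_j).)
type B_4 ⊕ type D_5

The diagram associated to this matrix has two connected components: the simple roots {alpha_1, alpha_3, alpha_6, alpha_8} form a chain of 4 nodes with a double edge at one end; the terminal node there is the unique short simple root (B_4), and {alpha_2, alpha_4, alpha_5, alpha_7, alpha_9} form a chain of 3 nodes with a fork of two nodes at one end (D_5). A semisimple Lie algebra decomposes uniquely as the direct sum of simple ideals, one per connected component of its Dynkin diagram, so g ≅ B_4 ⊕ D_5 (dimension 36 + 45 = 81).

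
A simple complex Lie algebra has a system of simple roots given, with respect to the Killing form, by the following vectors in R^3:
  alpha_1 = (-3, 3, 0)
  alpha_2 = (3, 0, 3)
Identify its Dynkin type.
A2

Compute the Cartan integers a_ij = 2(alpha_i, alpha_j)/(alpha_j, alpha_j); the resulting 2x2 Cartan matrix is
[[2, -1], [-1, 2]].
All simple roots have the same length, so the diagram is simply laced. The associated Dynkin diagram is a chain of 2 nodes with single edges (A_2), so the type is A_2 (the algebra sl(3)).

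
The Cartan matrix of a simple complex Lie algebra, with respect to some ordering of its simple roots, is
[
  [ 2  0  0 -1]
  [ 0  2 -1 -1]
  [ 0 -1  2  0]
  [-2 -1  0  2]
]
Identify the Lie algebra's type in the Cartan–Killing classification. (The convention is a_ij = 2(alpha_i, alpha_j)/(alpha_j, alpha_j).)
The matrix has rank 4 with 2's on the diagonal. Reading the off-diagonal entries as Dynkin edges (a single edge where a_ij = a_ji = -1; a double or triple edge where a_ij * a_ji = 2 or 3), the diagram is a chain of 4 nodes with a double edge at one end; the terminal node there is the unique short simple root (B_4). One simple-root ordering that puts it in standard form is (alpha_3, alpha_2, alpha_4, alpha_1). So the algebra is type B_4, i.e. so(9).

B_4 (so(9))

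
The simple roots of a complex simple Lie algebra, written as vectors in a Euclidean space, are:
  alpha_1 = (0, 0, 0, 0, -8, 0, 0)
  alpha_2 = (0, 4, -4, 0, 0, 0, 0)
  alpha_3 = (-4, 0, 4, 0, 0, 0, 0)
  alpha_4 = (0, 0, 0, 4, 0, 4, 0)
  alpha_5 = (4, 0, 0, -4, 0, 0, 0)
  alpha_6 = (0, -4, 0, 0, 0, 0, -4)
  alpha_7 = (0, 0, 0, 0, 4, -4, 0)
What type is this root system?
Compute the Cartan integers a_ij = 2(alpha_i, alpha_j)/(alpha_j, alpha_j); the resulting 7x7 Cartan matrix is
[[2, 0, 0, 0, 0, 0, -2], [0, 2, -1, 0, 0, -1, 0], [0, -1, 2, 0, -1, 0, 0], [0, 0, 0, 2, -1, 0, -1], [0, 0, -1, -1, 2, 0, 0], [0, -1, 0, 0, 0, 2, 0], [-1, 0, 0, -1, 0, 0, 2]].
The roots have two lengths (squared-length ratio 2:1); the short ones are alpha_{2,3,4,5,6,7}. The associated Dynkin diagram is a chain of 7 nodes with a double edge at one end; the terminal node there is the unique long simple root (C_7), so the type is C_7 (the algebra sp(14)).

C7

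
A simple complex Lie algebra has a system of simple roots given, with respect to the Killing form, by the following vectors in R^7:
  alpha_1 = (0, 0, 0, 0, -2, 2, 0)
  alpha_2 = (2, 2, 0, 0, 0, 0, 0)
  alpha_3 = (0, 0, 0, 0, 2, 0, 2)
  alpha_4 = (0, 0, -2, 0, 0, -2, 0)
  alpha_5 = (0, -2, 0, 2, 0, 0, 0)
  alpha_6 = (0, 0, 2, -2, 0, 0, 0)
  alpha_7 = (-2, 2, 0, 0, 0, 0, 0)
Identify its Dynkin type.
type D_7

Compute the Cartan integers a_ij = 2(alpha_i, alpha_j)/(alpha_j, alpha_j); the resulting 7x7 Cartan matrix is
[[2, 0, -1, -1, 0, 0, 0], [0, 2, 0, 0, -1, 0, 0], [-1, 0, 2, 0, 0, 0, 0], [-1, 0, 0, 2, 0, -1, 0], [0, -1, 0, 0, 2, -1, -1], [0, 0, 0, -1, -1, 2, 0], [0, 0, 0, 0, -1, 0, 2]].
All simple roots have the same length, so the diagram is simply laced. The associated Dynkin diagram is a chain of 5 nodes with a fork of two nodes at one end (D_7), so the type is D_7 (the algebra so(14)).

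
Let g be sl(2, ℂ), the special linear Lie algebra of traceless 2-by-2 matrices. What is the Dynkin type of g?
This is sl(2), which has dimension 2^2 - 1 = 3 and rank 2 - 1 = 1 (a Cartan subalgebra is the diagonal traceless matrices). In the classification of classical Lie algebras, the special linear algebra sl(n+1) has type A_n; here n = 1, so the Dynkin diagram is a chain of 1 nodes with single edges (A_1). Hence the type is A_1.

A_1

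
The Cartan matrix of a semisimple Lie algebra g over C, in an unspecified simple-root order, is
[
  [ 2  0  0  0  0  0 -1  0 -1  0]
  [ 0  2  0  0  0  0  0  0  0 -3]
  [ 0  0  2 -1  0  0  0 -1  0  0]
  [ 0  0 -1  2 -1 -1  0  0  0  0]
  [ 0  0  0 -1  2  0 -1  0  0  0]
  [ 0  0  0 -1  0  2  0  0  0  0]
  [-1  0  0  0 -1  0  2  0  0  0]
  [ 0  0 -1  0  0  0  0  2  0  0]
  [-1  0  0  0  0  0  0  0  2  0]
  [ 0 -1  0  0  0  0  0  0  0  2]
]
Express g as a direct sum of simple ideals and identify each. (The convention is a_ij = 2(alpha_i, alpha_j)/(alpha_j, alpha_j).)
The diagram associated to this matrix has two connected components: the simple roots {alpha_1, alpha_3, alpha_4, alpha_5, alpha_6, alpha_7, alpha_8, alpha_9} form a chain of 7 nodes with one extra node attached to the third node from one end (E_8), and {alpha_2, alpha_10} form two nodes joined by a triple edge (G_2). A semisimple Lie algebra decomposes uniquely as the direct sum of simple ideals, one per connected component of its Dynkin diagram, so g ≅ E_8 ⊕ G_2 (dimension 248 + 14 = 262).

type E_8 ⊕ type G_2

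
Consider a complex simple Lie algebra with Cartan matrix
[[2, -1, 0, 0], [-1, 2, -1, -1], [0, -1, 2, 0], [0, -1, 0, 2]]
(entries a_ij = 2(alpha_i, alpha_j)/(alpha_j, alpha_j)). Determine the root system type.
D_4

The matrix has rank 4 with 2's on the diagonal. Reading the off-diagonal entries as Dynkin edges (a single edge where a_ij = a_ji = -1; a double or triple edge where a_ij * a_ji = 2 or 3), the diagram is a chain of 2 nodes with a fork of two nodes at one end (D_4). One simple-root ordering that puts it in standard form is (alpha_4, alpha_2, alpha_1, alpha_3). So the algebra is type D_4, i.e. so(8).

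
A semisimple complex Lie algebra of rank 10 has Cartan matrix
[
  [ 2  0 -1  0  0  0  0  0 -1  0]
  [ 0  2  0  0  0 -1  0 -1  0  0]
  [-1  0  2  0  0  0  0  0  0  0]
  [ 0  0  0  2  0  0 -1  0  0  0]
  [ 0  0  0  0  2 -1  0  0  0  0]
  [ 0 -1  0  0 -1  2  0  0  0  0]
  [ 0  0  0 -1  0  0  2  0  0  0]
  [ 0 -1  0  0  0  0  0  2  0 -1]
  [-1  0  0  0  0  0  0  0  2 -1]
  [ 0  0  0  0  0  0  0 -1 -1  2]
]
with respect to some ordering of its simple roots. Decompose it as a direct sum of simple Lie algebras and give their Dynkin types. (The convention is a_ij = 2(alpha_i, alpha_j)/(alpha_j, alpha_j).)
The diagram associated to this matrix has two connected components: the simple roots {alpha_4, alpha_7} form a chain of 2 nodes with single edges (A_2), and {alpha_1, alpha_2, alpha_3, alpha_5, alpha_6, alpha_8, alpha_9, alpha_10} form a chain of 8 nodes with single edges (A_8). A semisimple Lie algebra decomposes uniquely as the direct sum of simple ideals, one per connected component of its Dynkin diagram, so g ≅ A_2 ⊕ A_8 (dimension 8 + 80 = 88).

A_2 + A_8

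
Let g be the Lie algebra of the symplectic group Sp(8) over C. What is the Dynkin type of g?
C4

This is sp(8), which has dimension 8(8+1)/2 = 36 and rank 8/2 = 4. In the classification of classical Lie algebras, the symplectic algebra sp(2n) has type C_n; here n = 4, so the Dynkin diagram is a chain of 4 nodes with a double edge at one end; the terminal node there is the unique long simple root (C_4). Hence the type is C_4.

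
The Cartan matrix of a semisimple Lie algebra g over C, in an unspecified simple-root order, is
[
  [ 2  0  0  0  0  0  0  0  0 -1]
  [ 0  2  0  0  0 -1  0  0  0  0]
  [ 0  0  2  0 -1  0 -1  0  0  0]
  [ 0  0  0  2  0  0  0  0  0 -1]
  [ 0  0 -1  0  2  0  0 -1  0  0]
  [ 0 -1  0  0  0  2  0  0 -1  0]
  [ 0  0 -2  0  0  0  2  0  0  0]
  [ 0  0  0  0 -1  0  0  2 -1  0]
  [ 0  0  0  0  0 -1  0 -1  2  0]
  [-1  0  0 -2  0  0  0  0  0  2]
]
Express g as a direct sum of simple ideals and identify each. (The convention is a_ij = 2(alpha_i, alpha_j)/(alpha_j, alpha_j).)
The diagram associated to this matrix has two connected components: the simple roots {alpha_1, alpha_4, alpha_10} form a chain of 3 nodes with a double edge at one end; the terminal node there is the unique short simple root (B_3), and {alpha_2, alpha_3, alpha_5, alpha_6, alpha_7, alpha_8, alpha_9} form a chain of 7 nodes with a double edge at one end; the terminal node there is the unique long simple root (C_7). A semisimple Lie algebra decomposes uniquely as the direct sum of simple ideals, one per connected component of its Dynkin diagram, so g ≅ B_3 ⊕ C_7 (dimension 21 + 105 = 126).

B_3 ⊕ C_7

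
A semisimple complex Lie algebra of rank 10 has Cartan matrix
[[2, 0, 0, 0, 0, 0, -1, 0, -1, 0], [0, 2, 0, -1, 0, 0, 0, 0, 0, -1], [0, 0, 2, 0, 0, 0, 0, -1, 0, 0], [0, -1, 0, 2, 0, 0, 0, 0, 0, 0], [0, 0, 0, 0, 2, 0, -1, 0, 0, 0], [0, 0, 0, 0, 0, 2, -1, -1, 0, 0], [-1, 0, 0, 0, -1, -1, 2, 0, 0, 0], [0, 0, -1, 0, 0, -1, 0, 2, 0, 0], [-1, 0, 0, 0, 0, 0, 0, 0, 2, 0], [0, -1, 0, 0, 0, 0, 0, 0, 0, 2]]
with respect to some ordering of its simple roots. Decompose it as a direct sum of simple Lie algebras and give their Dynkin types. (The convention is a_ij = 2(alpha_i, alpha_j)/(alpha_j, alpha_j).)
The diagram associated to this matrix has two connected components: the simple roots {alpha_2, alpha_4, alpha_10} form a chain of 3 nodes with single edges (A_3), and {alpha_1, alpha_3, alpha_5, alpha_6, alpha_7, alpha_8, alpha_9} form a chain of 6 nodes with one extra node attached to the third node from one end (E_7). A semisimple Lie algebra decomposes uniquely as the direct sum of simple ideals, one per connected component of its Dynkin diagram, so g ≅ A_3 ⊕ E_7 (dimension 15 + 133 = 148).

A_3 ⊕ E_7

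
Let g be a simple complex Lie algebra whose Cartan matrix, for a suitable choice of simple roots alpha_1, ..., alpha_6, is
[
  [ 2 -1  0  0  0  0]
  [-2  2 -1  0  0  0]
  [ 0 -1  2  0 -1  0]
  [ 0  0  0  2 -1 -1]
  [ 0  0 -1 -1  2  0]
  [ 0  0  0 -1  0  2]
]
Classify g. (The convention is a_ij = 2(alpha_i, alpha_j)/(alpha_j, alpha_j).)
B6

The matrix has rank 6 with 2's on the diagonal. Reading the off-diagonal entries as Dynkin edges (a single edge where a_ij = a_ji = -1; a double or triple edge where a_ij * a_ji = 2 or 3), the diagram is a chain of 6 nodes with a double edge at one end; the terminal node there is the unique short simple root (B_6). One simple-root ordering that puts it in standard form is (alpha_6, alpha_4, alpha_5, alpha_3, alpha_2, alpha_1). So the algebra is type B_6, i.e. so(13).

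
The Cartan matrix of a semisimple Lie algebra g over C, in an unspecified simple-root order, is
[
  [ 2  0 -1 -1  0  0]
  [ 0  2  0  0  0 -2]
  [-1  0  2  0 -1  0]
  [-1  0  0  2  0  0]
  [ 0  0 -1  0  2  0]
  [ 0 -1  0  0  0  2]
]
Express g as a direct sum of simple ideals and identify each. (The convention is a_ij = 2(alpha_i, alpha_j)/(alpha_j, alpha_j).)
The diagram associated to this matrix has two connected components: the simple roots {alpha_1, alpha_3, alpha_4, alpha_5} form a chain of 4 nodes with single edges (A_4), and {alpha_2, alpha_6} form a chain of 2 nodes with a double edge at one end; the terminal node there is the unique short simple root (B_2). A semisimple Lie algebra decomposes uniquely as the direct sum of simple ideals, one per connected component of its Dynkin diagram, so g ≅ A_4 ⊕ B_2 (dimension 24 + 10 = 34).

A4 ⊕ B2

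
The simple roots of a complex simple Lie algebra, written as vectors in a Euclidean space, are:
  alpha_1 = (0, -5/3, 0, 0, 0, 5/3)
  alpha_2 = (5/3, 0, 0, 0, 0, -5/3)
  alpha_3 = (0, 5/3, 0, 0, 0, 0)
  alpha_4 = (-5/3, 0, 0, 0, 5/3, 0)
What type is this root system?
Compute the Cartan integers a_ij = 2(alpha_i, alpha_j)/(alpha_j, alpha_j); the resulting 4x4 Cartan matrix is
[[2, -1, -2, 0], [-1, 2, 0, -1], [-1, 0, 2, 0], [0, -1, 0, 2]].
The roots have two lengths (squared-length ratio 2:1); the short ones are alpha_{3}. The associated Dynkin diagram is a chain of 4 nodes with a double edge at one end; the terminal node there is the unique short simple root (B_4), so the type is B_4 (the algebra so(9)).

B4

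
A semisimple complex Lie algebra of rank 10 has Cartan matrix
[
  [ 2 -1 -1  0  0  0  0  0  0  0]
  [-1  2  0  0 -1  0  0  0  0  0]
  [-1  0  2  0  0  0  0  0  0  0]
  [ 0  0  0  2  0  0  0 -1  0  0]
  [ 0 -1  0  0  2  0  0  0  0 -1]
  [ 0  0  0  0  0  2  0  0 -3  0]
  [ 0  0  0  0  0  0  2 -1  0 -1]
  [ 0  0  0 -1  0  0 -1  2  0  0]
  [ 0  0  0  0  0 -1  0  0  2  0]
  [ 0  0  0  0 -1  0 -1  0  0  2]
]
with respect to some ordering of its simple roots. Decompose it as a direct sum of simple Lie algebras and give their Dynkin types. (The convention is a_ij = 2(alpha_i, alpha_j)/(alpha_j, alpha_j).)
The diagram associated to this matrix has two connected components: the simple roots {alpha_1, alpha_2, alpha_3, alpha_4, alpha_5, alpha_7, alpha_8, alpha_10} form a chain of 8 nodes with single edges (A_8), and {alpha_6, alpha_9} form two nodes joined by a triple edge (G_2). A semisimple Lie algebra decomposes uniquely as the direct sum of simple ideals, one per connected component of its Dynkin diagram, so g ≅ A_8 ⊕ G_2 (dimension 80 + 14 = 94).

type A_8 ⊕ type G_2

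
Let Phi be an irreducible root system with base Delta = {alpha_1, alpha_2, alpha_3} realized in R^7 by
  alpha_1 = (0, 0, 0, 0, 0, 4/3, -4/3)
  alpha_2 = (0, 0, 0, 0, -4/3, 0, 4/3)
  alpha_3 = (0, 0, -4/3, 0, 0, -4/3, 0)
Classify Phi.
Compute the Cartan integers a_ij = 2(alpha_i, alpha_j)/(alpha_j, alpha_j); the resulting 3x3 Cartan matrix is
[[2, -1, -1], [-1, 2, 0], [-1, 0, 2]].
All simple roots have the same length, so the diagram is simply laced. The associated Dynkin diagram is a chain of 3 nodes with single edges (A_3), so the type is A_3 (the algebra sl(4)).

A_3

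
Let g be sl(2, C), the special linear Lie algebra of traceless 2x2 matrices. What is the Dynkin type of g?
This is sl(2), which has dimension 2^2 - 1 = 3 and rank 2 - 1 = 1 (a Cartan subalgebra is the diagonal traceless matrices). In the classification of classical Lie algebras, the special linear algebra sl(n+1) has type A_n; here n = 1, so the Dynkin diagram is a chain of 1 nodes with single edges (A_1). Hence the type is A_1.

type A_1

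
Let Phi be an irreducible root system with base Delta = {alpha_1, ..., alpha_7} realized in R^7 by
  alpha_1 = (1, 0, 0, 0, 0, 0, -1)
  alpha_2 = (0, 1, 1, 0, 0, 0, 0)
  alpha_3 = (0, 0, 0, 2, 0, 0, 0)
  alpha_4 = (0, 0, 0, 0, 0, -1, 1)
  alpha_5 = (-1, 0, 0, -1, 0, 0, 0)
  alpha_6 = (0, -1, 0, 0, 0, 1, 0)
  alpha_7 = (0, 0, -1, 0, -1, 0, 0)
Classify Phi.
type C_7

Compute the Cartan integers a_ij = 2(alpha_i, alpha_j)/(alpha_j, alpha_j); the resulting 7x7 Cartan matrix is
[[2, 0, 0, -1, -1, 0, 0], [0, 2, 0, 0, 0, -1, -1], [0, 0, 2, 0, -2, 0, 0], [-1, 0, 0, 2, 0, -1, 0], [-1, 0, -1, 0, 2, 0, 0], [0, -1, 0, -1, 0, 2, 0], [0, -1, 0, 0, 0, 0, 2]].
The roots have two lengths (squared-length ratio 2:1); the short ones are alpha_{1,2,4,5,6,7}. The associated Dynkin diagram is a chain of 7 nodes with a double edge at one end; the terminal node there is the unique long simple root (C_7), so the type is C_7 (the algebra sp(14)).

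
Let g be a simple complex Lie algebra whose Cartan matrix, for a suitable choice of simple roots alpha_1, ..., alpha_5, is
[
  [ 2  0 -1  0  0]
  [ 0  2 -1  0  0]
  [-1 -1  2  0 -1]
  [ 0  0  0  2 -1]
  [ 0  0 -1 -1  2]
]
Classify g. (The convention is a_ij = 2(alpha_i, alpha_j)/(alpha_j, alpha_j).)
The matrix has rank 5 with 2's on the diagonal. Reading the off-diagonal entries as Dynkin edges (a single edge where a_ij = a_ji = -1; a double or triple edge where a_ij * a_ji = 2 or 3), the diagram is a chain of 3 nodes with a fork of two nodes at one end (D_5). One simple-root ordering that puts it in standard form is (alpha_4, alpha_5, alpha_3, alpha_1, alpha_2). So the algebra is type D_5, i.e. so(10).

D5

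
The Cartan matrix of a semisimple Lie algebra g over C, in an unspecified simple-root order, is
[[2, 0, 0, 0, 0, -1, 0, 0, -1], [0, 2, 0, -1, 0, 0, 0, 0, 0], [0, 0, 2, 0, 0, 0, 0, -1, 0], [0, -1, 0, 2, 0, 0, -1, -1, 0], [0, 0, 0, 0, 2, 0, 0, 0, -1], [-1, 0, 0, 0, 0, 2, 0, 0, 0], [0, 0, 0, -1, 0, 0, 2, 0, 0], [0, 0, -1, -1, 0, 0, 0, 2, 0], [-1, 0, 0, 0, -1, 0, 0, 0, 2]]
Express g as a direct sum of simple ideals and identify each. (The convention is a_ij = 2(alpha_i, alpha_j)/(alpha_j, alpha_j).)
The diagram associated to this matrix has two connected components: the simple roots {alpha_1, alpha_5, alpha_6, alpha_9} form a chain of 4 nodes with single edges (A_4), and {alpha_2, alpha_3, alpha_4, alpha_7, alpha_8} form a chain of 3 nodes with a fork of two nodes at one end (D_5). A semisimple Lie algebra decomposes uniquely as the direct sum of simple ideals, one per connected component of its Dynkin diagram, so g ≅ A_4 ⊕ D_5 (dimension 24 + 45 = 69).

A_4 + D_5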